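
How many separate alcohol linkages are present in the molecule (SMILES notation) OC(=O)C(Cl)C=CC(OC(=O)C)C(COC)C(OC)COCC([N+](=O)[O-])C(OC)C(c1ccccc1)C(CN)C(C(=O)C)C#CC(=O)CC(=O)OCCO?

1

Reading the structure from left to right:
  HOOC: –COOH: carbonyl C bonded to –OH and C → carboxylic acid (the –OH is not a separate alcohol).
  CH(Cl): halogen on an sp³ carbon → alkyl halide.
  CH=CH: C=C double bond → alkene.
  CH(OCOCH3): pendant –OC(=O)CH3: an acyloxy group → ester.
  CH(CH2OCH3): pendant –CH2OCH3: C–O–C linkage → ether.
  CH(OCH3): pendant –OCH3: C–O–C with sp³ C, no adjacent C=O → ether.
  CH2OCH2: C–O–C with sp³ carbons on both sides and no adjacent C=O → ether.
  CH(NO2): –NO2 on an sp³ carbon → nitro (the N=O is not a carbonyl).
  CH(OCH3): pendant –OCH3: C–O–C with sp³ C, no adjacent C=O → ether.
  CH(C6H5): pendant –C6H5: benzene ring → arene.
  CH(CH2NH2): pendant –CH2NH2: N on sp³ C, no adjacent C=O → amine.
  CH(COCH3): pendant –COCH3: carbonyl C bonded to two carbons → ketone.
  C≡C: C≡C triple bond → alkyne.
  CO: –C(=O)– with carbon on both sides → ketone.
  CH2COOCH2: –C(=O)–O–C with C on the carbonyl side → ester.
  CH2OH: –OH on an sp³ carbon → alcohol.
Alcohol appears at: CH2OH → 1.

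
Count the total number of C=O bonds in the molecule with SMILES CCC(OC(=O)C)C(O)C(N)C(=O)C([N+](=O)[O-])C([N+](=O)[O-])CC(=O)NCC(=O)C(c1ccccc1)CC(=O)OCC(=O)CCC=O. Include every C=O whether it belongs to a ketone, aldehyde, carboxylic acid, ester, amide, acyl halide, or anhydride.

CH(OCOCH3): ester, 1 C=O (running total 1).
CO: ketone, 1 C=O (running total 2).
CH2CONHCH2: amide, 1 C=O (running total 3).
CO: ketone, 1 C=O (running total 4).
CH2COOCH2: ester, 1 C=O (running total 5).
CO: ketone, 1 C=O (running total 6).
CHO: aldehyde, 1 C=O (running total 7).

7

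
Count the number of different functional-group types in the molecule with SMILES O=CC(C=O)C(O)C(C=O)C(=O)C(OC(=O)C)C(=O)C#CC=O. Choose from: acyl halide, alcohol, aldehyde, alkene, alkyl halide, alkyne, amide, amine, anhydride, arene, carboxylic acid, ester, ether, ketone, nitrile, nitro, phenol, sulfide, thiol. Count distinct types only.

5

Working along the chain:
  OHC: terminal –CHO: carbonyl C bonded to H and C → aldehyde.
  CH(CHO): pendant –CHO: carbonyl C bonded to C and H → aldehyde.
  CH(OH): –OH on an sp³ carbon → alcohol (secondary).
  CH(CHO): pendant –CHO: carbonyl C bonded to C and H → aldehyde.
  CO: –C(=O)– with carbon on both sides → ketone.
  CH(OCOCH3): pendant –OC(=O)CH3: an acyloxy group → ester.
  CO: –C(=O)– with carbon on both sides → ketone.
  C≡C: C≡C triple bond → alkyne.
  CHO: terminal –CHO: carbonyl C bonded to H and C → aldehyde.
Distinct types present: alcohol, aldehyde, alkyne, ester, ketone.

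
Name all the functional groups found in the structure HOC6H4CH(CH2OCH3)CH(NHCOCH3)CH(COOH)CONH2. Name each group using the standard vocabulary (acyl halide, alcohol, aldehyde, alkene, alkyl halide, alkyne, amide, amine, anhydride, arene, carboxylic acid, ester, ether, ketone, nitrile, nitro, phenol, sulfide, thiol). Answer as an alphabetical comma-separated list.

Reading the structure from left to right:
  HOC6H4: –OH attached directly to an aromatic ring → phenol (not alcohol); the ring itself is an arene.
  CH(CH2OCH3): pendant –CH2OCH3: C–O–C linkage → ether.
  CH(NHCOCH3): pendant –NHC(=O)CH3: N bonded to a carbonyl → amide (not amine).
  CH(COOH): pendant –COOH: carbonyl C bonded to C and –OH → carboxylic acid.
  CONH2: –C(=O)NH2: carbonyl C bonded to C and to N → amide (the N is not a separate amine).

amide, arene, carboxylic acid, ether, phenol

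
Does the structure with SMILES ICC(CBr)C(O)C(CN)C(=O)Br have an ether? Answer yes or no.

no

Reading the structure from left to right:
  ICH2: halogen on an sp³ carbon → alkyl halide.
  CH(CH2Br): pendant –CH2X: halogen on sp³ carbon → alkyl halide.
  CH(OH): –OH on an sp³ carbon → alcohol (secondary).
  CH(CH2NH2): pendant –CH2NH2: N on sp³ C, no adjacent C=O → amine.
  COBr: –C(=O)Br: carbonyl C bonded to C and to a halogen → acyl halide (not alkyl halide).
The groups actually present are: acyl halide, alcohol, alkyl halide, amine.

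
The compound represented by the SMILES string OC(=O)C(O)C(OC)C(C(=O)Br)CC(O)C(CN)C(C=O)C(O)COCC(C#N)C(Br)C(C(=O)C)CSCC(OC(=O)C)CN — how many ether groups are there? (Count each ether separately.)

2

Working along the chain:
  HOOC: –COOH: carbonyl C bonded to –OH and C → carboxylic acid (the –OH is not a separate alcohol).
  CH(OH): –OH on an sp³ carbon → alcohol (secondary).
  CH(OCH3): pendant –OCH3: C–O–C with sp³ C, no adjacent C=O → ether.
  CH(COBr): pendant –C(=O)X: carbonyl C bonded to C and halogen → acyl halide.
  CH(OH): –OH on an sp³ carbon → alcohol (secondary).
  CH(CH2NH2): pendant –CH2NH2: N on sp³ C, no adjacent C=O → amine.
  CH(CHO): pendant –CHO: carbonyl C bonded to C and H → aldehyde.
  CH(OH): –OH on an sp³ carbon → alcohol (secondary).
  CH2OCH2: C–O–C with sp³ carbons on both sides and no adjacent C=O → ether.
  CH(CN): pendant –C≡N: nitrile.
  CH(Br): halogen on an sp³ carbon → alkyl halide.
  CH(COCH3): pendant –COCH3: carbonyl C bonded to two carbons → ketone.
  CH2SCH2: C–S–C linkage → sulfide (thioether).
  CH(OCOCH3): pendant –OC(=O)CH3: an acyloxy group → ester.
  CH2NH2: –NH2 on an sp³ carbon with no adjacent C=O → amine.
Ether appears at: CH(OCH3), CH2OCH2 → 2.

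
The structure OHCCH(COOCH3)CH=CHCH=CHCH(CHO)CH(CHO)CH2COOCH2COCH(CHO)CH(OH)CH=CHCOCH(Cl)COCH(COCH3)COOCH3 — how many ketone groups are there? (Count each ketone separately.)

terminal –CHO: carbonyl C bonded to H and C → aldehyde.
pendant –COOCH3: carbonyl C bonded to C and –OCH3 → ester.
C=C double bond → alkene.
C=C double bond → alkene.
pendant –CHO: carbonyl C bonded to C and H → aldehyde.
pendant –CHO: carbonyl C bonded to C and H → aldehyde.
–C(=O)–O–C with C on the carbonyl side → ester.
–C(=O)– with carbon on both sides → ketone.
pendant –CHO: carbonyl C bonded to C and H → aldehyde.
–OH on an sp³ carbon → alcohol (secondary).
C=C double bond → alkene.
–C(=O)– with carbon on both sides → ketone.
halogen on an sp³ carbon → alkyl halide.
–C(=O)– with carbon on both sides → ketone.
pendant –COCH3: carbonyl C bonded to two carbons → ketone.
–C(=O)OCH3: carbonyl C bonded to C and to –OCH3 → ester (not ketone + ether).
Ketone appears at: CO, CO, CO, CH(COCH3) → 4.

4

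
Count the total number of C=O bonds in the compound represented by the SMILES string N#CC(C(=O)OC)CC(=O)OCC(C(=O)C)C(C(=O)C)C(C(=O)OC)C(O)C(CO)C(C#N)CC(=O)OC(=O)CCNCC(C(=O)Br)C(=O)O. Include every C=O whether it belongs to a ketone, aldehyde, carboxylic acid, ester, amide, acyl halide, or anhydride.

9

CH(COOCH3): ester, 1 C=O (running total 1).
CH2COOCH2: ester, 1 C=O (running total 2).
CH(COCH3): ketone, 1 C=O (running total 3).
CH(COCH3): ketone, 1 C=O (running total 4).
CH(COOCH3): ester, 1 C=O (running total 5).
CH2CO-O-COCH2: anhydride, 2 C=O (running total 7).
CH(COBr): acyl halide, 1 C=O (running total 8).
COOH: carboxylic acid, 1 C=O (running total 9).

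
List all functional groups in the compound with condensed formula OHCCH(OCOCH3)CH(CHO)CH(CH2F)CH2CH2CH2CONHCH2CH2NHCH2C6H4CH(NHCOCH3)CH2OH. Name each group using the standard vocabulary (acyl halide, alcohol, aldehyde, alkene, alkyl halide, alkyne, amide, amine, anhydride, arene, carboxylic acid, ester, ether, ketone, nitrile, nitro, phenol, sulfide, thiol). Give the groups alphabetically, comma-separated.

alcohol, aldehyde, alkyl halide, amide, amine, arene, ester

Taking each segment in turn:
  OHC: terminal –CHO: carbonyl C bonded to H and C → aldehyde.
  CH(OCOCH3): pendant –OC(=O)CH3: an acyloxy group → ester.
  CH(CHO): pendant –CHO: carbonyl C bonded to C and H → aldehyde.
  CH(CH2F): pendant –CH2X: halogen on sp³ carbon → alkyl halide.
  CH2CONHCH2: –C(=O)–N– linkage → amide (the N is not an amine).
  CH2NHCH2: C–N–C with sp³ carbons and no adjacent C=O → amine (secondary).
  C6H4: para-disubstituted benzene ring → arene.
  CH(NHCOCH3): pendant –NHC(=O)CH3: N bonded to a carbonyl → amide (not amine).
  CH2OH: –OH on an sp³ carbon → alcohol.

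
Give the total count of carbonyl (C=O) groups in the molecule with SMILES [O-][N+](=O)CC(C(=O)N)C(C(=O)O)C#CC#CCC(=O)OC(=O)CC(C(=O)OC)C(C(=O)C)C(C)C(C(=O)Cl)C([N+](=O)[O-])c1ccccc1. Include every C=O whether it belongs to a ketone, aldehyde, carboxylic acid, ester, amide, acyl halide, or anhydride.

7

CH(CONH2): amide, 1 C=O (running total 1).
CH(COOH): carboxylic acid, 1 C=O (running total 2).
CH2CO-O-COCH2: anhydride, 2 C=O (running total 4).
CH(COOCH3): ester, 1 C=O (running total 5).
CH(COCH3): ketone, 1 C=O (running total 6).
CH(COCl): acyl halide, 1 C=O (running total 7).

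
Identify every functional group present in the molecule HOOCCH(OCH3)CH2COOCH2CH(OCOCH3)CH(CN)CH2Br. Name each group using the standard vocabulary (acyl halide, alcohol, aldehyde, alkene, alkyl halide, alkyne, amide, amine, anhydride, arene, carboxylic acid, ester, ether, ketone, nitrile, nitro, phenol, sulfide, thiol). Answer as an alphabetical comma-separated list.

alkyl halide, carboxylic acid, ester, ether, nitrile

Reading the structure from left to right:
  HOOC: –COOH: carbonyl C bonded to –OH and C → carboxylic acid (the –OH is not a separate alcohol).
  CH(OCH3): pendant –OCH3: C–O–C with sp³ C, no adjacent C=O → ether.
  CH2COOCH2: –C(=O)–O–C with C on the carbonyl side → ester.
  CH(OCOCH3): pendant –OC(=O)CH3: an acyloxy group → ester.
  CH(CN): pendant –C≡N: nitrile.
  CH2Br: halogen on an sp³ carbon → alkyl halide.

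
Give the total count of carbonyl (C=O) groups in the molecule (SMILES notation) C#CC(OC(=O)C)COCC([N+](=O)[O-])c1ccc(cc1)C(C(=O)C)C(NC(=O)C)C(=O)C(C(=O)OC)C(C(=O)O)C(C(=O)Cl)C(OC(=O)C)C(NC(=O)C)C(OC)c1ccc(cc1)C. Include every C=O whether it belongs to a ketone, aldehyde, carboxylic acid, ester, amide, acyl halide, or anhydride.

9

CH(OCOCH3): ester, 1 C=O (running total 1).
CH(COCH3): ketone, 1 C=O (running total 2).
CH(NHCOCH3): amide, 1 C=O (running total 3).
CO: ketone, 1 C=O (running total 4).
CH(COOCH3): ester, 1 C=O (running total 5).
CH(COOH): carboxylic acid, 1 C=O (running total 6).
CH(COCl): acyl halide, 1 C=O (running total 7).
CH(OCOCH3): ester, 1 C=O (running total 8).
CH(NHCOCH3): amide, 1 C=O (running total 9).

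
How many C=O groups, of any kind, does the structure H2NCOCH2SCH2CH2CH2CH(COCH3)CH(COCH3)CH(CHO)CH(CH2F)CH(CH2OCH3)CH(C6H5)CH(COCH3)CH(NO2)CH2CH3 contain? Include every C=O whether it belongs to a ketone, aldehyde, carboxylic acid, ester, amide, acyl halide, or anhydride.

5

H2NCO: amide, 1 C=O (running total 1).
CH(COCH3): ketone, 1 C=O (running total 2).
CH(COCH3): ketone, 1 C=O (running total 3).
CH(CHO): aldehyde, 1 C=O (running total 4).
CH(COCH3): ketone, 1 C=O (running total 5).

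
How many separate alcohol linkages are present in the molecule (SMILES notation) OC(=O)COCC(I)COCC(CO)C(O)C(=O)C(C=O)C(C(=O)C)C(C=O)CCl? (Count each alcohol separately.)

2

Reading the structure from left to right:
  HOOC: –COOH: carbonyl C bonded to –OH and C → carboxylic acid (the –OH is not a separate alcohol).
  CH2OCH2: C–O–C with sp³ carbons on both sides and no adjacent C=O → ether.
  CH(I): halogen on an sp³ carbon → alkyl halide.
  CH2OCH2: C–O–C with sp³ carbons on both sides and no adjacent C=O → ether.
  CH(CH2OH): pendant –CH2OH on an sp³ backbone C → alcohol.
  CH(OH): –OH on an sp³ carbon → alcohol (secondary).
  CO: –C(=O)– with carbon on both sides → ketone.
  CH(CHO): pendant –CHO: carbonyl C bonded to C and H → aldehyde.
  CH(COCH3): pendant –COCH3: carbonyl C bonded to two carbons → ketone.
  CH(CHO): pendant –CHO: carbonyl C bonded to C and H → aldehyde.
  CH2Cl: halogen on an sp³ carbon → alkyl halide.
Alcohol appears at: CH(CH2OH), CH(OH) → 2.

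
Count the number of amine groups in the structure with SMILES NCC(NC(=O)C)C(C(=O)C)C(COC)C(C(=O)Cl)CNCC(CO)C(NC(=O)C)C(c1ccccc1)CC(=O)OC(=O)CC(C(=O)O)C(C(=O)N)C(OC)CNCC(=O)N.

3

Reading the structure from left to right:
  H2NCH2: –NH2 on an sp³ carbon with no adjacent C=O → amine.
  CH(NHCOCH3): pendant –NHC(=O)CH3: N bonded to a carbonyl → amide (not amine).
  CH(COCH3): pendant –COCH3: carbonyl C bonded to two carbons → ketone.
  CH(CH2OCH3): pendant –CH2OCH3: C–O–C linkage → ether.
  CH(COCl): pendant –C(=O)X: carbonyl C bonded to C and halogen → acyl halide.
  CH2NHCH2: C–N–C with sp³ carbons and no adjacent C=O → amine (secondary).
  CH(CH2OH): pendant –CH2OH on an sp³ backbone C → alcohol.
  CH(NHCOCH3): pendant –NHC(=O)CH3: N bonded to a carbonyl → amide (not amine).
  CH(C6H5): pendant –C6H5: benzene ring → arene.
  CH2CO-O-COCH2: two acyl groups sharing one oxygen, –C(=O)–O–C(=O)– → anhydride.
  CH(COOH): pendant –COOH: carbonyl C bonded to C and –OH → carboxylic acid.
  CH(CONH2): pendant –CONH2: carbonyl C bonded to C and N → amide.
  CH(OCH3): pendant –OCH3: C–O–C with sp³ C, no adjacent C=O → ether.
  CH2NHCH2: C–N–C with sp³ carbons and no adjacent C=O → amine (secondary).
  CONH2: –C(=O)NH2: carbonyl C bonded to C and to N → amide (the N is not a separate amine).
Amine appears at: H2NCH2, CH2NHCH2, CH2NHCH2 → 3.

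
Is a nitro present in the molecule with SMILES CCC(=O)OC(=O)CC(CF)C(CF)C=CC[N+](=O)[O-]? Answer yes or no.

yes

Reading the structure from left to right:
  CH2CO-O-COCH2: two acyl groups sharing one oxygen, –C(=O)–O–C(=O)– → anhydride.
  CH(CH2F): pendant –CH2X: halogen on sp³ carbon → alkyl halide.
  CH(CH2F): pendant –CH2X: halogen on sp³ carbon → alkyl halide.
  CH=CH: C=C double bond → alkene.
  CH2NO2: –NO2 on carbon → nitro group.
The CH2NO2 segment supplies the nitro: –NO2 on carbon → nitro group.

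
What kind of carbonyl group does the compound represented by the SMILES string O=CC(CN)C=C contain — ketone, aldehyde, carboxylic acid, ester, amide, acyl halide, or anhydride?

The carbonyl is in the OHC segment: terminal –CHO: carbonyl C bonded to H and C → aldehyde.

aldehyde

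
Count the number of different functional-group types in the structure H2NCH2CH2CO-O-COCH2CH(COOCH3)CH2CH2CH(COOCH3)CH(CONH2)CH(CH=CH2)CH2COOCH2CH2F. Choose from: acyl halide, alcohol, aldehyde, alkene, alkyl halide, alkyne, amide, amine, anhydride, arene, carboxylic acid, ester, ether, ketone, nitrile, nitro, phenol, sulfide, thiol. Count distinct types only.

–NH2 on an sp³ carbon with no adjacent C=O → amine.
two acyl groups sharing one oxygen, –C(=O)–O–C(=O)– → anhydride.
pendant –COOCH3: carbonyl C bonded to C and –OCH3 → ester.
pendant –COOCH3: carbonyl C bonded to C and –OCH3 → ester.
pendant –CONH2: carbonyl C bonded to C and N → amide.
pendant –CH=CH2: C=C double bond → alkene.
–C(=O)–O–C with C on the carbonyl side → ester.
halogen on an sp³ carbon → alkyl halide.
Distinct types present: alkene, alkyl halide, amide, amine, anhydride, ester.

6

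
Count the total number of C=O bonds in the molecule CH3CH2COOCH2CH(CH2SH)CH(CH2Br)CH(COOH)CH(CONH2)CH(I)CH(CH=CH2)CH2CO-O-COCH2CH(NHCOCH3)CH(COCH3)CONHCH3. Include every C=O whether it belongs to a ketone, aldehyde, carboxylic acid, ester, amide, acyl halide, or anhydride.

CH2COOCH2: ester, 1 C=O (running total 1).
CH(COOH): carboxylic acid, 1 C=O (running total 2).
CH(CONH2): amide, 1 C=O (running total 3).
CH2CO-O-COCH2: anhydride, 2 C=O (running total 5).
CH(NHCOCH3): amide, 1 C=O (running total 6).
CH(COCH3): ketone, 1 C=O (running total 7).
CONHCH3: amide, 1 C=O (running total 8).

8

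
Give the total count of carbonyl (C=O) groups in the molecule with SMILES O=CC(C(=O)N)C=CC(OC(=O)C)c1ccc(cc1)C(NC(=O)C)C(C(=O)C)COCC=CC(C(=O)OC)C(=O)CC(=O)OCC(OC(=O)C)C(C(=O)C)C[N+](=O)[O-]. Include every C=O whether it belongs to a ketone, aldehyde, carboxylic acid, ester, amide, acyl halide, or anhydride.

OHC: aldehyde, 1 C=O (running total 1).
CH(CONH2): amide, 1 C=O (running total 2).
CH(OCOCH3): ester, 1 C=O (running total 3).
CH(NHCOCH3): amide, 1 C=O (running total 4).
CH(COCH3): ketone, 1 C=O (running total 5).
CH(COOCH3): ester, 1 C=O (running total 6).
CO: ketone, 1 C=O (running total 7).
CH2COOCH2: ester, 1 C=O (running total 8).
CH(OCOCH3): ester, 1 C=O (running total 9).
CH(COCH3): ketone, 1 C=O (running total 10).

10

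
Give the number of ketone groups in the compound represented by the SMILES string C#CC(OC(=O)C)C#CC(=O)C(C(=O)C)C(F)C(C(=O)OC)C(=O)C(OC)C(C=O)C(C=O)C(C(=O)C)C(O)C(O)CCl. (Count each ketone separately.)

4

Taking each segment in turn:
  HC≡C: C≡C triple bond → alkyne.
  CH(OCOCH3): pendant –OC(=O)CH3: an acyloxy group → ester.
  C≡C: C≡C triple bond → alkyne.
  CO: –C(=O)– with carbon on both sides → ketone.
  CH(COCH3): pendant –COCH3: carbonyl C bonded to two carbons → ketone.
  CH(F): halogen on an sp³ carbon → alkyl halide.
  CH(COOCH3): pendant –COOCH3: carbonyl C bonded to C and –OCH3 → ester.
  CO: –C(=O)– with carbon on both sides → ketone.
  CH(OCH3): pendant –OCH3: C–O–C with sp³ C, no adjacent C=O → ether.
  CH(CHO): pendant –CHO: carbonyl C bonded to C and H → aldehyde.
  CH(CHO): pendant –CHO: carbonyl C bonded to C and H → aldehyde.
  CH(COCH3): pendant –COCH3: carbonyl C bonded to two carbons → ketone.
  CH(OH): –OH on an sp³ carbon → alcohol (secondary).
  CH(OH): –OH on an sp³ carbon → alcohol (secondary).
  CH2Cl: halogen on an sp³ carbon → alkyl halide.
Ketone appears at: CO, CH(COCH3), CO, CH(COCH3) → 4.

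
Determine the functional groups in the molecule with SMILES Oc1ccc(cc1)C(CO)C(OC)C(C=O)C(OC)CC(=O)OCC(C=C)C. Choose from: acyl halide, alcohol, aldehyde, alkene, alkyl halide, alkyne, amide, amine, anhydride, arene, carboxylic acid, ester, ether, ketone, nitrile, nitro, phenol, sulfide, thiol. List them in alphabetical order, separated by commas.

alcohol, aldehyde, alkene, arene, ester, ether, phenol

Reading the structure from left to right:
  HOC6H4: –OH attached directly to an aromatic ring → phenol (not alcohol); the ring itself is an arene.
  CH(CH2OH): pendant –CH2OH on an sp³ backbone C → alcohol.
  CH(OCH3): pendant –OCH3: C–O–C with sp³ C, no adjacent C=O → ether.
  CH(CHO): pendant –CHO: carbonyl C bonded to C and H → aldehyde.
  CH(OCH3): pendant –OCH3: C–O–C with sp³ C, no adjacent C=O → ether.
  CH2COOCH2: –C(=O)–O–C with C on the carbonyl side → ester.
  CH(CH=CH2): pendant –CH=CH2: C=C double bond → alkene.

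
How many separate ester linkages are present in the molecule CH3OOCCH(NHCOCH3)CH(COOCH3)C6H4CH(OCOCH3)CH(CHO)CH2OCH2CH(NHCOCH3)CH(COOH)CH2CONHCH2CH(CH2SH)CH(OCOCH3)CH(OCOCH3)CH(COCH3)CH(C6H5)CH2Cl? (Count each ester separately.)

CH3O–C(=O)–: carbonyl C bonded to C and to –OCH3 → ester (not ketone + ether).
pendant –NHC(=O)CH3: N bonded to a carbonyl → amide (not amine).
pendant –COOCH3: carbonyl C bonded to C and –OCH3 → ester.
para-disubstituted benzene ring → arene.
pendant –OC(=O)CH3: an acyloxy group → ester.
pendant –CHO: carbonyl C bonded to C and H → aldehyde.
C–O–C with sp³ carbons on both sides and no adjacent C=O → ether.
pendant –NHC(=O)CH3: N bonded to a carbonyl → amide (not amine).
pendant –COOH: carbonyl C bonded to C and –OH → carboxylic acid.
–C(=O)–N– linkage → amide (the N is not an amine).
pendant –CH2SH → thiol.
pendant –OC(=O)CH3: an acyloxy group → ester.
pendant –OC(=O)CH3: an acyloxy group → ester.
pendant –COCH3: carbonyl C bonded to two carbons → ketone.
pendant –C6H5: benzene ring → arene.
halogen on an sp³ carbon → alkyl halide.
Ester appears at: CH3OOC, CH(COOCH3), CH(OCOCH3), CH(OCOCH3), CH(OCOCH3) → 5.

5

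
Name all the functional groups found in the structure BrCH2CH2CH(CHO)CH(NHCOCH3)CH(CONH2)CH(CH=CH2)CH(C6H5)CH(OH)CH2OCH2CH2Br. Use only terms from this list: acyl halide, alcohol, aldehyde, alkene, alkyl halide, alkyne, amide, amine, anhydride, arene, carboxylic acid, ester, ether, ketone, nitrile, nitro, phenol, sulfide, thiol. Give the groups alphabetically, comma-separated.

Reading the structure from left to right:
  BrCH2: halogen on an sp³ carbon → alkyl halide.
  CH(CHO): pendant –CHO: carbonyl C bonded to C and H → aldehyde.
  CH(NHCOCH3): pendant –NHC(=O)CH3: N bonded to a carbonyl → amide (not amine).
  CH(CONH2): pendant –CONH2: carbonyl C bonded to C and N → amide.
  CH(CH=CH2): pendant –CH=CH2: C=C double bond → alkene.
  CH(C6H5): pendant –C6H5: benzene ring → arene.
  CH(OH): –OH on an sp³ carbon → alcohol (secondary).
  CH2OCH2: C–O–C with sp³ carbons on both sides and no adjacent C=O → ether.
  CH2Br: halogen on an sp³ carbon → alkyl halide.

alcohol, aldehyde, alkene, alkyl halide, amide, arene, ether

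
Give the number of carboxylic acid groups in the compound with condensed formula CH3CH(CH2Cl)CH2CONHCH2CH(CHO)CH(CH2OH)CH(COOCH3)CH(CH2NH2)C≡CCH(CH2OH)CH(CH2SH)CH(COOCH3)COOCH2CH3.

0

Working along the chain:
  CH(CH2Cl): pendant –CH2X: halogen on sp³ carbon → alkyl halide.
  CH2CONHCH2: –C(=O)–N– linkage → amide (the N is not an amine).
  CH(CHO): pendant –CHO: carbonyl C bonded to C and H → aldehyde.
  CH(CH2OH): pendant –CH2OH on an sp³ backbone C → alcohol.
  CH(COOCH3): pendant –COOCH3: carbonyl C bonded to C and –OCH3 → ester.
  CH(CH2NH2): pendant –CH2NH2: N on sp³ C, no adjacent C=O → amine.
  C≡C: C≡C triple bond → alkyne.
  CH(CH2OH): pendant –CH2OH on an sp³ backbone C → alcohol.
  CH(CH2SH): pendant –CH2SH → thiol.
  CH(COOCH3): pendant –COOCH3: carbonyl C bonded to C and –OCH3 → ester.
  COOCH2CH3: –C(=O)OCH2CH3: carbonyl C bonded to C and to –OEt → ester.
No segment is a carboxylic acid: CH2CONHCH2 is amide, not carboxylic acid; CH(CHO) is aldehyde, not carboxylic acid; CH(CH2OH) is alcohol, not carboxylic acid. → 0.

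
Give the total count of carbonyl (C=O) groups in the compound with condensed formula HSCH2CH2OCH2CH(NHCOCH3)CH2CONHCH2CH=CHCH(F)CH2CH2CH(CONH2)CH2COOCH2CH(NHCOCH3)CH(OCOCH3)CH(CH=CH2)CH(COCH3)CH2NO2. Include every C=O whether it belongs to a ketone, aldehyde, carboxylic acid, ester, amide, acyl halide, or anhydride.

7

CH(NHCOCH3): amide, 1 C=O (running total 1).
CH2CONHCH2: amide, 1 C=O (running total 2).
CH(CONH2): amide, 1 C=O (running total 3).
CH2COOCH2: ester, 1 C=O (running total 4).
CH(NHCOCH3): amide, 1 C=O (running total 5).
CH(OCOCH3): ester, 1 C=O (running total 6).
CH(COCH3): ketone, 1 C=O (running total 7).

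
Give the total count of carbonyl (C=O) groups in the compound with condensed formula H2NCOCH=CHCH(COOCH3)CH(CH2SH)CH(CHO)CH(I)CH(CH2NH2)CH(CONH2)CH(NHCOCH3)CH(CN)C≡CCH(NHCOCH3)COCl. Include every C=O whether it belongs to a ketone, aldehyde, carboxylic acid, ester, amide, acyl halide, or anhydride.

H2NCO: amide, 1 C=O (running total 1).
CH(COOCH3): ester, 1 C=O (running total 2).
CH(CHO): aldehyde, 1 C=O (running total 3).
CH(CONH2): amide, 1 C=O (running total 4).
CH(NHCOCH3): amide, 1 C=O (running total 5).
CH(NHCOCH3): amide, 1 C=O (running total 6).
COCl: acyl halide, 1 C=O (running total 7).

7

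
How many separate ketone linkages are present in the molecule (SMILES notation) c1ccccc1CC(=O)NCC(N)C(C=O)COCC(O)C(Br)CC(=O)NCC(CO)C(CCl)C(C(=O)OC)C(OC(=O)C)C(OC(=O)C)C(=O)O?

C6H5– phenyl ring → arene.
–C(=O)–N– linkage → amide (the N is not an amine).
–NH2 on an sp³ carbon with no adjacent C=O → amine.
pendant –CHO: carbonyl C bonded to C and H → aldehyde.
C–O–C with sp³ carbons on both sides and no adjacent C=O → ether.
–OH on an sp³ carbon → alcohol (secondary).
halogen on an sp³ carbon → alkyl halide.
–C(=O)–N– linkage → amide (the N is not an amine).
pendant –CH2OH on an sp³ backbone C → alcohol.
pendant –CH2X: halogen on sp³ carbon → alkyl halide.
pendant –COOCH3: carbonyl C bonded to C and –OCH3 → ester.
pendant –OC(=O)CH3: an acyloxy group → ester.
pendant –OC(=O)CH3: an acyloxy group → ester.
–COOH: carbonyl C bonded to –OH and C → carboxylic acid (the –OH is not a separate alcohol).
No segment is a ketone: CH2CONHCH2 is amide, not ketone; CH(CHO) is aldehyde, not ketone; CH2CONHCH2 is amide, not ketone. → 0.

0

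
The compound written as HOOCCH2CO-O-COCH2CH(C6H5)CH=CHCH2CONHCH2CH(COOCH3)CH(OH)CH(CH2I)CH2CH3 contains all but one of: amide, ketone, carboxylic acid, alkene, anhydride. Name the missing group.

amide: present (CH2CONHCH2 — –C(=O)–N– linkage → amide (the N is not an amine)).
alkene: present (CH=CH — C=C double bond → alkene).
carboxylic acid: present (HOOC — –COOH: carbonyl C bonded to –OH and C → carboxylic acid (the –OH is not a separate alcohol)).
anhydride: present (CH2CO-O-COCH2 — two acyl groups sharing one oxygen, –C(=O)–O–C(=O)– → anhydride).
ketone: absent. In CH(COOCH3), the C=O is bonded to an –O–C group, which defines an ester, not a ketone. In CH2CONHCH2, the C=O is bonded to nitrogen, which defines an amide, not a ketone. In HOOC, the C=O bears an –OH, making it a carboxylic acid rather than a ketone. In CH2CO-O-COCH2, the two C=O groups share a bridging oxygen, which is an anhydride linkage, not a ketone.

ketone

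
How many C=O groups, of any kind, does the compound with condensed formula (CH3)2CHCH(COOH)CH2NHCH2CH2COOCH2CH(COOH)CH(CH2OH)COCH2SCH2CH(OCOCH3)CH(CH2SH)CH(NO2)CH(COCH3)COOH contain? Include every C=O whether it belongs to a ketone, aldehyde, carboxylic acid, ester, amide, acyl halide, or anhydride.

7

CH(COOH): carboxylic acid, 1 C=O (running total 1).
CH2COOCH2: ester, 1 C=O (running total 2).
CH(COOH): carboxylic acid, 1 C=O (running total 3).
CO: ketone, 1 C=O (running total 4).
CH(OCOCH3): ester, 1 C=O (running total 5).
CH(COCH3): ketone, 1 C=O (running total 6).
COOH: carboxylic acid, 1 C=O (running total 7).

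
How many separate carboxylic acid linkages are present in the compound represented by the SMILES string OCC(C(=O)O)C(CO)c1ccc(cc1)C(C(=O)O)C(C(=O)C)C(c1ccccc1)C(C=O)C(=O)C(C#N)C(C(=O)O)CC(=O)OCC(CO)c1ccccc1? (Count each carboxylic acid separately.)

3

Reading the structure from left to right:
  HOCH2: HO– on an sp³ carbon → alcohol.
  CH(COOH): pendant –COOH: carbonyl C bonded to C and –OH → carboxylic acid.
  CH(CH2OH): pendant –CH2OH on an sp³ backbone C → alcohol.
  C6H4: para-disubstituted benzene ring → arene.
  CH(COOH): pendant –COOH: carbonyl C bonded to C and –OH → carboxylic acid.
  CH(COCH3): pendant –COCH3: carbonyl C bonded to two carbons → ketone.
  CH(C6H5): pendant –C6H5: benzene ring → arene.
  CH(CHO): pendant –CHO: carbonyl C bonded to C and H → aldehyde.
  CO: –C(=O)– with carbon on both sides → ketone.
  CH(CN): pendant –C≡N: nitrile.
  CH(COOH): pendant –COOH: carbonyl C bonded to C and –OH → carboxylic acid.
  CH2COOCH2: –C(=O)–O–C with C on the carbonyl side → ester.
  CH(CH2OH): pendant –CH2OH on an sp³ backbone C → alcohol.
  C6H5: –C6H5 phenyl ring → arene.
Carboxylic acid appears at: CH(COOH), CH(COOH), CH(COOH) → 3.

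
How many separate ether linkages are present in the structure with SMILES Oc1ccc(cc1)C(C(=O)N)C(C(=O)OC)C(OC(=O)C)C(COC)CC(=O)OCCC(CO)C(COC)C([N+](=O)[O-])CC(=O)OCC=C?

2

Working along the chain:
  HOC6H4: –OH attached directly to an aromatic ring → phenol (not alcohol); the ring itself is an arene.
  CH(CONH2): pendant –CONH2: carbonyl C bonded to C and N → amide.
  CH(COOCH3): pendant –COOCH3: carbonyl C bonded to C and –OCH3 → ester.
  CH(OCOCH3): pendant –OC(=O)CH3: an acyloxy group → ester.
  CH(CH2OCH3): pendant –CH2OCH3: C–O–C linkage → ether.
  CH2COOCH2: –C(=O)–O–C with C on the carbonyl side → ester.
  CH(CH2OH): pendant –CH2OH on an sp³ backbone C → alcohol.
  CH(CH2OCH3): pendant –CH2OCH3: C–O–C linkage → ether.
  CH(NO2): –NO2 on an sp³ carbon → nitro (the N=O is not a carbonyl).
  CH2COOCH2: –C(=O)–O–C with C on the carbonyl side → ester.
  CH=CH2: C=C double bond → alkene.
Ether appears at: CH(CH2OCH3), CH(CH2OCH3) → 2.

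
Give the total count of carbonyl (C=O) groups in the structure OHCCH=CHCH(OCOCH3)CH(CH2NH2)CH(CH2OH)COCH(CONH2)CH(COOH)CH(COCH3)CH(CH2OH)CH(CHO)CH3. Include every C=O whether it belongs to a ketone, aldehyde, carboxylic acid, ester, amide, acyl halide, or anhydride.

7

OHC: aldehyde, 1 C=O (running total 1).
CH(OCOCH3): ester, 1 C=O (running total 2).
CO: ketone, 1 C=O (running total 3).
CH(CONH2): amide, 1 C=O (running total 4).
CH(COOH): carboxylic acid, 1 C=O (running total 5).
CH(COCH3): ketone, 1 C=O (running total 6).
CH(CHO): aldehyde, 1 C=O (running total 7).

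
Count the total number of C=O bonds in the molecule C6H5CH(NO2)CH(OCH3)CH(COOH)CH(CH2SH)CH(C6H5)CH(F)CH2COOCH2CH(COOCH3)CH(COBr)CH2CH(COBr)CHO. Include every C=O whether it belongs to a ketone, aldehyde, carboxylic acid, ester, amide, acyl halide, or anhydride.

CH(COOH): carboxylic acid, 1 C=O (running total 1).
CH2COOCH2: ester, 1 C=O (running total 2).
CH(COOCH3): ester, 1 C=O (running total 3).
CH(COBr): acyl halide, 1 C=O (running total 4).
CH(COBr): acyl halide, 1 C=O (running total 5).
CHO: aldehyde, 1 C=O (running total 6).

6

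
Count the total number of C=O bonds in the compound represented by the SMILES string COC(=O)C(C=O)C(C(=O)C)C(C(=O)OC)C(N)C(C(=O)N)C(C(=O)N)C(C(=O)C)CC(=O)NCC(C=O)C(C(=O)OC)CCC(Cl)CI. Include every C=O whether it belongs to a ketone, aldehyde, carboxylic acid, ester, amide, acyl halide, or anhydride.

CH3OOC: ester, 1 C=O (running total 1).
CH(CHO): aldehyde, 1 C=O (running total 2).
CH(COCH3): ketone, 1 C=O (running total 3).
CH(COOCH3): ester, 1 C=O (running total 4).
CH(CONH2): amide, 1 C=O (running total 5).
CH(CONH2): amide, 1 C=O (running total 6).
CH(COCH3): ketone, 1 C=O (running total 7).
CH2CONHCH2: amide, 1 C=O (running total 8).
CH(CHO): aldehyde, 1 C=O (running total 9).
CH(COOCH3): ester, 1 C=O (running total 10).

10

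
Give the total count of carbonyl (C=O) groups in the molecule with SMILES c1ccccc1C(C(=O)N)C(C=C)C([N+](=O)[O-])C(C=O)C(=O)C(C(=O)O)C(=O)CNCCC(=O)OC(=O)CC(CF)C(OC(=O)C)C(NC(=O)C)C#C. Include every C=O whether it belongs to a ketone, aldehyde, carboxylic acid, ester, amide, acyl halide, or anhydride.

CH(CONH2): amide, 1 C=O (running total 1).
CH(CHO): aldehyde, 1 C=O (running total 2).
CO: ketone, 1 C=O (running total 3).
CH(COOH): carboxylic acid, 1 C=O (running total 4).
CO: ketone, 1 C=O (running total 5).
CH2CO-O-COCH2: anhydride, 2 C=O (running total 7).
CH(OCOCH3): ester, 1 C=O (running total 8).
CH(NHCOCH3): amide, 1 C=O (running total 9).

9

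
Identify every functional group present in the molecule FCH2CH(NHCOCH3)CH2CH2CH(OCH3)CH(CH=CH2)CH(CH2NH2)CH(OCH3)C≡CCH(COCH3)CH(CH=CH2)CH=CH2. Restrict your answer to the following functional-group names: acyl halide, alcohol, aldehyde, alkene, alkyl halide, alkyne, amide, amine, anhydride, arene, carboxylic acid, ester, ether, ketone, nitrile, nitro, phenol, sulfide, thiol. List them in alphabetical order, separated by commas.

alkene, alkyl halide, alkyne, amide, amine, ether, ketone

halogen on an sp³ carbon → alkyl halide.
pendant –NHC(=O)CH3: N bonded to a carbonyl → amide (not amine).
pendant –OCH3: C–O–C with sp³ C, no adjacent C=O → ether.
pendant –CH=CH2: C=C double bond → alkene.
pendant –CH2NH2: N on sp³ C, no adjacent C=O → amine.
pendant –OCH3: C–O–C with sp³ C, no adjacent C=O → ether.
C≡C triple bond → alkyne.
pendant –COCH3: carbonyl C bonded to two carbons → ketone.
pendant –CH=CH2: C=C double bond → alkene.
C=C double bond → alkene.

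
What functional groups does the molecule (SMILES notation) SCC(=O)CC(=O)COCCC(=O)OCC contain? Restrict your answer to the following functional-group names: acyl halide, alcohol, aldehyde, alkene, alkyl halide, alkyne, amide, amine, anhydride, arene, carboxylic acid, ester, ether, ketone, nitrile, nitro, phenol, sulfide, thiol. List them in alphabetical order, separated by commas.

Taking each segment in turn:
  HSCH2: –SH on an sp³ carbon → thiol.
  CO: –C(=O)– with carbon on both sides → ketone.
  CO: –C(=O)– with carbon on both sides → ketone.
  CH2OCH2: C–O–C with sp³ carbons on both sides and no adjacent C=O → ether.
  COOCH2CH3: –C(=O)OCH2CH3: carbonyl C bonded to C and to –OEt → ester.

ester, ether, ketone, thiol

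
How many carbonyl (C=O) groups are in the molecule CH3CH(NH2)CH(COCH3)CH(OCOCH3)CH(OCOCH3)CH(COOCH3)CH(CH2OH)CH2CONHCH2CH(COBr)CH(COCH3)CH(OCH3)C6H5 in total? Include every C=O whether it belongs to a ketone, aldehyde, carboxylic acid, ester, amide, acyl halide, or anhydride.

7

CH(COCH3): ketone, 1 C=O (running total 1).
CH(OCOCH3): ester, 1 C=O (running total 2).
CH(OCOCH3): ester, 1 C=O (running total 3).
CH(COOCH3): ester, 1 C=O (running total 4).
CH2CONHCH2: amide, 1 C=O (running total 5).
CH(COBr): acyl halide, 1 C=O (running total 6).
CH(COCH3): ketone, 1 C=O (running total 7).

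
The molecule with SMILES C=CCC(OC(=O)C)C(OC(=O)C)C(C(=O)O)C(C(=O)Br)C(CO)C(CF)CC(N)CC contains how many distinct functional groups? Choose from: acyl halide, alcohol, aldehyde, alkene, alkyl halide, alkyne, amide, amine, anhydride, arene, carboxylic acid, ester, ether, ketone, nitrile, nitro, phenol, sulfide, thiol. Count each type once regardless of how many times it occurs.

Taking each segment in turn:
  CH2=CH: C=C double bond → alkene.
  CH(OCOCH3): pendant –OC(=O)CH3: an acyloxy group → ester.
  CH(OCOCH3): pendant –OC(=O)CH3: an acyloxy group → ester.
  CH(COOH): pendant –COOH: carbonyl C bonded to C and –OH → carboxylic acid.
  CH(COBr): pendant –C(=O)X: carbonyl C bonded to C and halogen → acyl halide.
  CH(CH2OH): pendant –CH2OH on an sp³ backbone C → alcohol.
  CH(CH2F): pendant –CH2X: halogen on sp³ carbon → alkyl halide.
  CH(NH2): –NH2 on an sp³ carbon with no adjacent C=O → amine.
Distinct types present: acyl halide, alcohol, alkene, alkyl halide, amine, carboxylic acid, ester.

7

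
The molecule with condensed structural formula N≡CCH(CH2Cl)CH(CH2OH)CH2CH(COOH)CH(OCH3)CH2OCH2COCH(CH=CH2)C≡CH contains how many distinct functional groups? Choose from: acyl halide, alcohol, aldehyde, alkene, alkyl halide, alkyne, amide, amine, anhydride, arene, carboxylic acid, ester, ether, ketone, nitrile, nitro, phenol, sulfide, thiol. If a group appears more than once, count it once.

8

Working along the chain:
  N≡C: N≡C–: carbon triple-bonded to nitrogen → nitrile.
  CH(CH2Cl): pendant –CH2X: halogen on sp³ carbon → alkyl halide.
  CH(CH2OH): pendant –CH2OH on an sp³ backbone C → alcohol.
  CH(COOH): pendant –COOH: carbonyl C bonded to C and –OH → carboxylic acid.
  CH(OCH3): pendant –OCH3: C–O–C with sp³ C, no adjacent C=O → ether.
  CH2OCH2: C–O–C with sp³ carbons on both sides and no adjacent C=O → ether.
  CO: –C(=O)– with carbon on both sides → ketone.
  CH(CH=CH2): pendant –CH=CH2: C=C double bond → alkene.
  C≡CH: C≡C triple bond → alkyne.
Distinct types present: alcohol, alkene, alkyl halide, alkyne, carboxylic acid, ether, ketone, nitrile.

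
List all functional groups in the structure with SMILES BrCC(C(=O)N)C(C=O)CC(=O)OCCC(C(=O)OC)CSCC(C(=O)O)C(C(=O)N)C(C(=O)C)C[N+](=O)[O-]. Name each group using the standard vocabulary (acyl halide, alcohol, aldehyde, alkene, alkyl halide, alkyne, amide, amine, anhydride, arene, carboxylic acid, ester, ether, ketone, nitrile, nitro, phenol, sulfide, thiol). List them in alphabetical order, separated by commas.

halogen on an sp³ carbon → alkyl halide.
pendant –CONH2: carbonyl C bonded to C and N → amide.
pendant –CHO: carbonyl C bonded to C and H → aldehyde.
–C(=O)–O–C with C on the carbonyl side → ester.
pendant –COOCH3: carbonyl C bonded to C and –OCH3 → ester.
C–S–C linkage → sulfide (thioether).
pendant –COOH: carbonyl C bonded to C and –OH → carboxylic acid.
pendant –CONH2: carbonyl C bonded to C and N → amide.
pendant –COCH3: carbonyl C bonded to two carbons → ketone.
–NO2 on carbon → nitro group.

aldehyde, alkyl halide, amide, carboxylic acid, ester, ketone, nitro, sulfide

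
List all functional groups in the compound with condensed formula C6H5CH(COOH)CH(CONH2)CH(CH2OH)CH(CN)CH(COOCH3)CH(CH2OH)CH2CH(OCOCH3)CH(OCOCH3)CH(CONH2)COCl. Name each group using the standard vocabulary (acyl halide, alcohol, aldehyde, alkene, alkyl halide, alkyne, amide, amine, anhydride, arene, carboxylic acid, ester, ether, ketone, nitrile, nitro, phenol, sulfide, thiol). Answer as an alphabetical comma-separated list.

Reading the structure from left to right:
  C6H5: C6H5– phenyl ring → arene.
  CH(COOH): pendant –COOH: carbonyl C bonded to C and –OH → carboxylic acid.
  CH(CONH2): pendant –CONH2: carbonyl C bonded to C and N → amide.
  CH(CH2OH): pendant –CH2OH on an sp³ backbone C → alcohol.
  CH(CN): pendant –C≡N: nitrile.
  CH(COOCH3): pendant –COOCH3: carbonyl C bonded to C and –OCH3 → ester.
  CH(CH2OH): pendant –CH2OH on an sp³ backbone C → alcohol.
  CH(OCOCH3): pendant –OC(=O)CH3: an acyloxy group → ester.
  CH(OCOCH3): pendant –OC(=O)CH3: an acyloxy group → ester.
  CH(CONH2): pendant –CONH2: carbonyl C bonded to C and N → amide.
  COCl: –C(=O)Cl: carbonyl C bonded to C and to a halogen → acyl halide (not alkyl halide).

acyl halide, alcohol, amide, arene, carboxylic acid, ester, nitrile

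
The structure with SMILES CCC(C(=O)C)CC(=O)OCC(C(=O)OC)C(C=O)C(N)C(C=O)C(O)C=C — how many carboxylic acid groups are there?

Working along the chain:
  CH(COCH3): pendant –COCH3: carbonyl C bonded to two carbons → ketone.
  CH2COOCH2: –C(=O)–O–C with C on the carbonyl side → ester.
  CH(COOCH3): pendant –COOCH3: carbonyl C bonded to C and –OCH3 → ester.
  CH(CHO): pendant –CHO: carbonyl C bonded to C and H → aldehyde.
  CH(NH2): –NH2 on an sp³ carbon with no adjacent C=O → amine.
  CH(CHO): pendant –CHO: carbonyl C bonded to C and H → aldehyde.
  CH(OH): –OH on an sp³ carbon → alcohol (secondary).
  CH=CH2: C=C double bond → alkene.
No segment is a carboxylic acid: CH2COOCH2 is ester, not carboxylic acid; CH(COOCH3) is ester, not carboxylic acid; CH(CHO) is aldehyde, not carboxylic acid. → 0.

0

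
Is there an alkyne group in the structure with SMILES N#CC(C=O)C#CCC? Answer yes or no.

yes

N≡C–: carbon triple-bonded to nitrogen → nitrile.
pendant –CHO: carbonyl C bonded to C and H → aldehyde.
C≡C triple bond → alkyne.
The C≡C segment supplies the alkyne: C≡C triple bond → alkyne.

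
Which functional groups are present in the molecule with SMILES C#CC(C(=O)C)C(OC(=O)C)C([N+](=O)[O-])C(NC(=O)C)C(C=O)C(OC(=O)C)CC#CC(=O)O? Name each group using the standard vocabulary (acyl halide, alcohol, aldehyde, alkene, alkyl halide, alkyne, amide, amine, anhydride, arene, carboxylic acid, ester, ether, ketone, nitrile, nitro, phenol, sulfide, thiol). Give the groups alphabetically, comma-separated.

Reading the structure from left to right:
  HC≡C: C≡C triple bond → alkyne.
  CH(COCH3): pendant –COCH3: carbonyl C bonded to two carbons → ketone.
  CH(OCOCH3): pendant –OC(=O)CH3: an acyloxy group → ester.
  CH(NO2): –NO2 on an sp³ carbon → nitro (the N=O is not a carbonyl).
  CH(NHCOCH3): pendant –NHC(=O)CH3: N bonded to a carbonyl → amide (not amine).
  CH(CHO): pendant –CHO: carbonyl C bonded to C and H → aldehyde.
  CH(OCOCH3): pendant –OC(=O)CH3: an acyloxy group → ester.
  C≡C: C≡C triple bond → alkyne.
  COOH: –COOH: carbonyl C bonded to –OH and C → carboxylic acid (the –OH is not a separate alcohol).

aldehyde, alkyne, amide, carboxylic acid, ester, ketone, nitro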